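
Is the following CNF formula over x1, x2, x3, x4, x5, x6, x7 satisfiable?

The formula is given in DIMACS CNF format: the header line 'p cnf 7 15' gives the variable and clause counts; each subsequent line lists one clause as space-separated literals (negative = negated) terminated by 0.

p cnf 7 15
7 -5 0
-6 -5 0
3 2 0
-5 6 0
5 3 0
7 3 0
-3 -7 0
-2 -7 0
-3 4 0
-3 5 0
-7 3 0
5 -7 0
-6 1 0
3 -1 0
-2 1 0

Try x7 = True.
The clause (¬x3) is unit, so x3 = False.
That conflicts with the unit clause (x3).
Backtrack on x7: now try x7 = False.
The clause (¬x5) is unit, so x5 = False.
The clause (x3) is unit, so x3 = True.
That conflicts with the unit clause (¬x3).
Both values of x7 lead to a conflict.
No assignment satisfies every clause.

Unsatisfiable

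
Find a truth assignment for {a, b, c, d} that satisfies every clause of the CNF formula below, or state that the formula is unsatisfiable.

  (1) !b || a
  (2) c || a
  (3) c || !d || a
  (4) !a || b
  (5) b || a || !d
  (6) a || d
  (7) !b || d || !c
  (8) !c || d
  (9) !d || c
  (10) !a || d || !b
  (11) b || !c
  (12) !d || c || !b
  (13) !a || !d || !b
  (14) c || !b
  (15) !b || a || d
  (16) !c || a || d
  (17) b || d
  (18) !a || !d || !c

UNSATISFIABLE

Branch on b: set b = false.
The clause (!a) is unit, so a = false.
The clause (c) is unit, so c = true.
But (!c) is also a unit clause — contradiction.
Undo b and try b = true.
The clause (a) is unit, so a = true.
The clause (d) is unit, so d = true.
But (!d) is also a unit clause — contradiction.
Neither b = true nor b = false works.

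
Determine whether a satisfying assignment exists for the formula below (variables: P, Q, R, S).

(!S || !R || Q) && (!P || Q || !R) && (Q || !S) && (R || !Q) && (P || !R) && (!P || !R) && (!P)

Satisfiable

The clause (!P) is unit, so P = false.
The clause (!R) is unit, so R = false.
The clause (!Q) is unit, so Q = false.
The clause (!S) is unit, so S = false.
This assignment satisfies each clause.
A satisfying assignment: P=false; Q=false; R=false; S=false.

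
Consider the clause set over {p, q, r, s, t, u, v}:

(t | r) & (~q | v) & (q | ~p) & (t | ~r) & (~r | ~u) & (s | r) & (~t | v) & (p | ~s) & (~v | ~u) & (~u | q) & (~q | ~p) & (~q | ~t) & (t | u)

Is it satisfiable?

Yes, satisfiable

Try t = 1.
(v) alone gives v = 1.
(~u) alone gives u = 0.
(~q) alone gives q = 0.
(~p) alone gives p = 0.
(~s) alone gives s = 0.
(r) alone gives r = 1.
Every clause now holds.
A satisfying assignment: p: 0; q: 0; r: 1; s: 0; t: 1; u: 0; v: 1.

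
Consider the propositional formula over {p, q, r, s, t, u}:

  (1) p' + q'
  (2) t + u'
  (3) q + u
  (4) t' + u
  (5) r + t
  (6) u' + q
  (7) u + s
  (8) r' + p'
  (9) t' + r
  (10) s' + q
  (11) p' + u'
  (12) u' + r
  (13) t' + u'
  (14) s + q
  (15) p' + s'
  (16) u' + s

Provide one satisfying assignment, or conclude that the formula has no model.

Branch on p: set p = 0.
Branch on t: set t = 0.
The clause (u') is unit, so u = 0.
The clause (q) is unit, so q = 1.
The clause (r) is unit, so r = 1.
The clause (s) is unit, so s = 1.
Every clause now holds.

p ↦ 0,  q ↦ 1,  r ↦ 1,  s ↦ 1,  t ↦ 0,  u ↦ 0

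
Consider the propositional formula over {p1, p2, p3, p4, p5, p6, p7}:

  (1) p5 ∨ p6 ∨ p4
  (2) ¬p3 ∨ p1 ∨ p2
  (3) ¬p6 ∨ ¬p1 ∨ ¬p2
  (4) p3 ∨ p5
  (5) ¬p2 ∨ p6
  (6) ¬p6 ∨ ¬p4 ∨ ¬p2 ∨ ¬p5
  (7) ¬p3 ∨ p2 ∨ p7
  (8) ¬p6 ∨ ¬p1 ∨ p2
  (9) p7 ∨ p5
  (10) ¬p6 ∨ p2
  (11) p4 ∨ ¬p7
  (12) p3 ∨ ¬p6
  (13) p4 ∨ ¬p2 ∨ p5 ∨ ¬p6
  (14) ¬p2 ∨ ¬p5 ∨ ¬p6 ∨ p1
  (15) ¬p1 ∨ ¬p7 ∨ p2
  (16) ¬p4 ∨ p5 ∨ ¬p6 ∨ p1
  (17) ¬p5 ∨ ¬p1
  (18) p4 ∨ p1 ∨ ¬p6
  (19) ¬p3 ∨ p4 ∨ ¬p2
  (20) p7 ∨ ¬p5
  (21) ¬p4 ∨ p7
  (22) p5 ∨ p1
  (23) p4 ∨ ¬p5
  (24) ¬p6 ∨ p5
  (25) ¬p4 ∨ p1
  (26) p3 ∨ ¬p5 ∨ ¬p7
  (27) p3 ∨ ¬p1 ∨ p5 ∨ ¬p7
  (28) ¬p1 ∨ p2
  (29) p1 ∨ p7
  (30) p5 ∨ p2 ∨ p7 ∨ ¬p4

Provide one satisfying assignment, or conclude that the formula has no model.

UNSATISFIABLE

Suppose p3 = True.
Suppose p1 = True.
(¬p5) alone gives p5 = False.
(p7) alone gives p7 = True.
(p4) alone gives p4 = True.
(p2) alone gives p2 = True.
(¬p6) alone gives p6 = False.
That conflicts with the unit clause (p6).
Undo p1 and try p1 = False.
(p2) alone gives p2 = True.
(p6) alone gives p6 = True.
(¬p5) alone gives p5 = False.
That conflicts with the unit clause (p5).
Either choice for p1 ends in contradiction.
Undo p3 and try p3 = False.
(p5) alone gives p5 = True.
(¬p6) alone gives p6 = False.
(¬p2) alone gives p2 = False.
(¬p1) alone gives p1 = False.
(p7) alone gives p7 = True.
That conflicts with the unit clause (¬p7).
Either choice for p3 ends in contradiction.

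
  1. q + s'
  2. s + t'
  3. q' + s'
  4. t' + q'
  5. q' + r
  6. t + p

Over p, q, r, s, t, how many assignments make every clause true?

There are 2^5 = 32 truth assignments over (p, q, r, s, t).
Split on s. With s = 1, the clauses containing s are satisfied and s' drops from the rest; 0 of the 2^4 = 16 assignments to the other variables satisfy what remains.
With s = 0, by the same count on the reduced clause set, 3 assignments work.
Total: 0 + 3 = 3.

3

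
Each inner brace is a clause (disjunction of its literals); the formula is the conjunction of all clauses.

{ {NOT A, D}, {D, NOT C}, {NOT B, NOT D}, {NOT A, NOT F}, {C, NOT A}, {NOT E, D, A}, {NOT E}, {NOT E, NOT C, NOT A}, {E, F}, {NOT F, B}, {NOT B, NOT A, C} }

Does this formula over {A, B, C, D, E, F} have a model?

Satisfiable

From the singleton clause (NOT E), E = false.
From the singleton clause (F), F = true.
From the singleton clause (NOT A), A = false.
From the singleton clause (B), B = true.
From the singleton clause (NOT D), D = false.
From the singleton clause (NOT C), C = false.
This assignment satisfies each clause.
A satisfying assignment: A=false, B=true, C=false, D=false, E=false, F=true.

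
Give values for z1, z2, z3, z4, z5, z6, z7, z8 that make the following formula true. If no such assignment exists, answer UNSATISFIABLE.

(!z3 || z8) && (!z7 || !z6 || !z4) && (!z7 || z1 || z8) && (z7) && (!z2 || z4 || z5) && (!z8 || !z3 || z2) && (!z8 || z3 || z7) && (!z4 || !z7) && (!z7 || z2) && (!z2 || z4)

Unit clause (z7) forces z7 = true.
Unit clause (!z4) forces z4 = false.
Unit clause (z2) forces z2 = true.
Now (!z2) is unsatisfied and unit — conflict.

UNSATISFIABLE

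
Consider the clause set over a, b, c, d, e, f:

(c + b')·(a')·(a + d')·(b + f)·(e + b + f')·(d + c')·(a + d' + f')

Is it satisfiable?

Unit clause (a') forces a = 0.
Unit clause (d') forces d = 0.
Unit clause (c') forces c = 0.
Unit clause (b') forces b = 0.
Unit clause (f) forces f = 1.
Unit clause (e) forces e = 1.
All clauses are satisfied.
A satisfying assignment: a=0, b=0, c=0, d=0, e=1, f=1.

Yes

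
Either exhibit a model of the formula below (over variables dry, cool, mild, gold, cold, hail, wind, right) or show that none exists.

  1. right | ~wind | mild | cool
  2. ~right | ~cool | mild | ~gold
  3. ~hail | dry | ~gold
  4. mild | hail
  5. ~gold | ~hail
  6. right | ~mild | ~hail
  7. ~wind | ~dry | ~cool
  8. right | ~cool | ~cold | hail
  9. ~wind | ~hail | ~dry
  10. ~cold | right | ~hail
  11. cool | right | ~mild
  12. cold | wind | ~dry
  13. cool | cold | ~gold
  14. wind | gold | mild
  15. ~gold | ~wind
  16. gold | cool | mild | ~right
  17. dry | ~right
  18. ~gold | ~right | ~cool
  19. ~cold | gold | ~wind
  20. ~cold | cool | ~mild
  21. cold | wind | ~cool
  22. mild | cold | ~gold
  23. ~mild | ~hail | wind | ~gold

dry ↦ 0; cool ↦ 1; mild ↦ 0; gold ↦ 0; cold ↦ 0; hail ↦ 1; wind ↦ 1; right ↦ 0

Try mild = 0.
From the singleton clause (hail), hail = 1.
From the singleton clause (~gold), gold = 0.
From the singleton clause (wind), wind = 1.
From the singleton clause (~dry), dry = 0.
From the singleton clause (~right), right = 0.
From the singleton clause (cool), cool = 1.
From the singleton clause (~cold), cold = 0.
Every clause now holds.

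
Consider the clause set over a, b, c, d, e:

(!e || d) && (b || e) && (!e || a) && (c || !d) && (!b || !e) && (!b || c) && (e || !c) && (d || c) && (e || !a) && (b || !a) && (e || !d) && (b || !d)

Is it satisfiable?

No

Case e = false:
The clause (b) is unit, so b = true.
The clause (c) is unit, so c = true.
But (!c) is also a unit clause — contradiction.
Undo e and try e = true.
The clause (d) is unit, so d = true.
The clause (a) is unit, so a = true.
The clause (c) is unit, so c = true.
The clause (!b) is unit, so b = false.
But (b) is also a unit clause — contradiction.
Either choice for e ends in contradiction.
No assignment satisfies every clause.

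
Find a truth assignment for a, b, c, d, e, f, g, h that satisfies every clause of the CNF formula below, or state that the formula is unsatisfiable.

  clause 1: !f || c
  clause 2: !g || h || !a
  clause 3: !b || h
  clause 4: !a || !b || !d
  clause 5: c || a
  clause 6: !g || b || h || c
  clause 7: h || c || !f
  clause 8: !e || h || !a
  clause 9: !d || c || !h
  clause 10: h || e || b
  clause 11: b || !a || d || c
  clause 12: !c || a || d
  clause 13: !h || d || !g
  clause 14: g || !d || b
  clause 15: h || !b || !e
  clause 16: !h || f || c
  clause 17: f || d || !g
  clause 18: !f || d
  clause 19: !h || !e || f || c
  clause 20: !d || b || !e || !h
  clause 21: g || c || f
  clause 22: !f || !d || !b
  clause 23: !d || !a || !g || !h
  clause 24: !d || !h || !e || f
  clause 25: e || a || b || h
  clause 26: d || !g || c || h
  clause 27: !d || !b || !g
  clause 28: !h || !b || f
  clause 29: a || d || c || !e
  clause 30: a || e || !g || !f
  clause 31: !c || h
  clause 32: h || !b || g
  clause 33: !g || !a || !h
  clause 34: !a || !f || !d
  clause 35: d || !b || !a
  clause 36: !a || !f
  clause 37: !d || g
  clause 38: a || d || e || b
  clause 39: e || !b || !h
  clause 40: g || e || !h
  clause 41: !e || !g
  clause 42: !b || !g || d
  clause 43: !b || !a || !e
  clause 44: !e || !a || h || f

Branch on f: set f = false.
Branch on b: set b = false.
Branch on c: set c = true.
From the singleton clause (h), h = true.
Branch on a: set a = false.
From the singleton clause (d), d = true.
From the singleton clause (g), g = true.
From the singleton clause (!e), e = false.
Every clause now holds.

a: false; b: false; c: true; d: true; e: false; f: false; g: true; h: true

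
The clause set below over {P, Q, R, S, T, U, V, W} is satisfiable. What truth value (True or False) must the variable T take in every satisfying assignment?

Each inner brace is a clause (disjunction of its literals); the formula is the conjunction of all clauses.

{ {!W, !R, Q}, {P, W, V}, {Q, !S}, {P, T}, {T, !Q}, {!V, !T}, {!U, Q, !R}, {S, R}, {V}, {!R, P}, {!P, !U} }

False

Suppose T = true.
(!V) alone gives V = false.
That conflicts with the unit clause (V).
So every satisfying assignment has T = False.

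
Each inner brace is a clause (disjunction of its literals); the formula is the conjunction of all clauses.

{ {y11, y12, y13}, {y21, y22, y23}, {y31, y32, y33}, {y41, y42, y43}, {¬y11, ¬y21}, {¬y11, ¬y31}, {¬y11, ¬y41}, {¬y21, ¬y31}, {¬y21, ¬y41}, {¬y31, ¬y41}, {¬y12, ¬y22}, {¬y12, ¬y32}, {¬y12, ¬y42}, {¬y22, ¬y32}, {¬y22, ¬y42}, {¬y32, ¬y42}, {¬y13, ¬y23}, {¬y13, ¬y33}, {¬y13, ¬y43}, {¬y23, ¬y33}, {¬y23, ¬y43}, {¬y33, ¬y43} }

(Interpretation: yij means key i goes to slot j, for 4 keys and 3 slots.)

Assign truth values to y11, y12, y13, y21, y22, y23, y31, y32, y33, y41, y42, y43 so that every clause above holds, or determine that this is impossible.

Suppose y11 = False.
Suppose y12 = True.
(¬y22) alone gives y22 = False.
(¬y32) alone gives y32 = False.
(¬y42) alone gives y42 = False.
Suppose y21 = True.
(¬y31) alone gives y31 = False.
(y33) alone gives y33 = True.
(¬y41) alone gives y41 = False.
(y43) alone gives y43 = True.
That conflicts with the unit clause (¬y43).
Undo y21 and try y21 = False.
(y23) alone gives y23 = True.
(¬y13) alone gives y13 = False.
(¬y33) alone gives y33 = False.
(y31) alone gives y31 = True.
(¬y41) alone gives y41 = False.
(y43) alone gives y43 = True.
That conflicts with the unit clause (¬y43).
Neither y21 = True nor y21 = False works.
Undo y12 and try y12 = False.
(y13) alone gives y13 = True.
(¬y23) alone gives y23 = False.
(¬y33) alone gives y33 = False.
(¬y43) alone gives y43 = False.
Suppose y21 = True.
(¬y31) alone gives y31 = False.
(y32) alone gives y32 = True.
(¬y41) alone gives y41 = False.
(y42) alone gives y42 = True.
That conflicts with the unit clause (¬y42).
Undo y21 and try y21 = False.
(y22) alone gives y22 = True.
(¬y32) alone gives y32 = False.
(y31) alone gives y31 = True.
(¬y41) alone gives y41 = False.
(y42) alone gives y42 = True.
That conflicts with the unit clause (¬y42).
Neither y21 = True nor y21 = False works.
Neither y12 = True nor y12 = False works.
Undo y11 and try y11 = True.
(¬y21) alone gives y21 = False.
(¬y31) alone gives y31 = False.
(¬y41) alone gives y41 = False.
Suppose y22 = True.
(¬y12) alone gives y12 = False.
(¬y32) alone gives y32 = False.
(y33) alone gives y33 = True.
(¬y42) alone gives y42 = False.
(y43) alone gives y43 = True.
That conflicts with the unit clause (¬y43).
Undo y22 and try y22 = False.
(y23) alone gives y23 = True.
(¬y13) alone gives y13 = False.
(¬y33) alone gives y33 = False.
(y32) alone gives y32 = True.
(¬y12) alone gives y12 = False.
(¬y42) alone gives y42 = False.
(y43) alone gives y43 = True.
That conflicts with the unit clause (¬y43).
Neither y22 = True nor y22 = False works.
Neither y11 = True nor y11 = False works.

UNSATISFIABLE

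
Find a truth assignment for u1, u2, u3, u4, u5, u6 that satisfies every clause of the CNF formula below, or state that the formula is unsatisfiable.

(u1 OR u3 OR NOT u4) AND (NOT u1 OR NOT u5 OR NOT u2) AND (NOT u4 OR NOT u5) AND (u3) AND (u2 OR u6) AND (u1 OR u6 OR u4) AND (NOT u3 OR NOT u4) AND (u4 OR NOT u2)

From the singleton clause (u3), u3 = true.
From the singleton clause (NOT u4), u4 = false.
From the singleton clause (NOT u2), u2 = false.
From the singleton clause (u6), u6 = true.
All clauses hold; u1, u5 can take either value.

u1 ↦ false, u2 ↦ false, u3 ↦ true, u4 ↦ false, u5 ↦ true, u6 ↦ true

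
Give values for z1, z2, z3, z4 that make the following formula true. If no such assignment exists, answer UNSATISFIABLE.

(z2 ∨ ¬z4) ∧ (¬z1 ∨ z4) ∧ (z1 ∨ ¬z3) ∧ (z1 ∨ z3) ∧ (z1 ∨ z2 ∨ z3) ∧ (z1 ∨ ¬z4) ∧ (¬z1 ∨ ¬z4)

UNSATISFIABLE

Branch on z2: set z2 = True.
Branch on z1: set z1 = False.
From the singleton clause (¬z3), z3 = False.
Now (z3) is unsatisfied and unit — conflict.
So z1 must be the other value — set z1 = True.
From the singleton clause (z4), z4 = True.
Now (¬z4) is unsatisfied and unit — conflict.
Either choice for z1 ends in contradiction.
So z2 must be the other value — set z2 = False.
From the singleton clause (¬z4), z4 = False.
From the singleton clause (¬z1), z1 = False.
From the singleton clause (¬z3), z3 = False.
Now (z3) is unsatisfied and unit — conflict.
Either choice for z2 ends in contradiction.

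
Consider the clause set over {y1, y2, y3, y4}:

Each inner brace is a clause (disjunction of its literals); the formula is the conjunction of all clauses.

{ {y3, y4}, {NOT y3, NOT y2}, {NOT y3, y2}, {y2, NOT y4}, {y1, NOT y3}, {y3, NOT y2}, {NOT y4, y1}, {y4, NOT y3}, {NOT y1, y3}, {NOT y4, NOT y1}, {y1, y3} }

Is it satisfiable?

No

Try y3 = true.
The clause (NOT y2) is unit, so y2 = false.
That conflicts with the unit clause (y2).
Undo y3 and try y3 = false.
The clause (y4) is unit, so y4 = true.
The clause (y2) is unit, so y2 = true.
That conflicts with the unit clause (NOT y2).
Both values of y3 lead to a conflict.
No assignment satisfies every clause.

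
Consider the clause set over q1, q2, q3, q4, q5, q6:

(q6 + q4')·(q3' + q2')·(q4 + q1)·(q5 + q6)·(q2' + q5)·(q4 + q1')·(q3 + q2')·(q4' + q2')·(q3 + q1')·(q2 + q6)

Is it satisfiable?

Try q6 = 1.
Try q3 = 0.
The clause (q2') is unit, so q2 = 0.
The clause (q1') is unit, so q1 = 0.
The clause (q4) is unit, so q4 = 1.
Every clause is now satisfied; q5 is unconstrained.
A satisfying assignment: q1=0,  q2=0,  q3=0,  q4=1,  q5=1,  q6=1.

Yes, satisfiable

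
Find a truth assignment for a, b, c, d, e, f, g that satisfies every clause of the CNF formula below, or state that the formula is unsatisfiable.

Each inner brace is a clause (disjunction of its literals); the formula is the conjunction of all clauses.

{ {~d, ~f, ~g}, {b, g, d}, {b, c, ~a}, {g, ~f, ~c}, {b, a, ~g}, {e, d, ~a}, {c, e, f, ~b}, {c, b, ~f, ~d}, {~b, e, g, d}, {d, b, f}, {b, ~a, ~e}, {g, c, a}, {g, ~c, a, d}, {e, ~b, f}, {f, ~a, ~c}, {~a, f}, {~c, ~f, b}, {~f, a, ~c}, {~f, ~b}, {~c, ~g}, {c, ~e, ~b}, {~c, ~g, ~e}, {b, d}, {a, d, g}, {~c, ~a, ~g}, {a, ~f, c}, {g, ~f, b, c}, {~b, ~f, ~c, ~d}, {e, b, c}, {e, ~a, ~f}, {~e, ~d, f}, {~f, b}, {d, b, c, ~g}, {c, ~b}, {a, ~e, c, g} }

a=0, b=0, c=1, d=1, e=0, f=0, g=0

Case a = 0:
Case b = 0:
From the singleton clause (~g), g = 0.
From the singleton clause (d), d = 1.
From the singleton clause (c), c = 1.
From the singleton clause (~f), f = 0.
From the singleton clause (~e), e = 0.
Every clause now holds.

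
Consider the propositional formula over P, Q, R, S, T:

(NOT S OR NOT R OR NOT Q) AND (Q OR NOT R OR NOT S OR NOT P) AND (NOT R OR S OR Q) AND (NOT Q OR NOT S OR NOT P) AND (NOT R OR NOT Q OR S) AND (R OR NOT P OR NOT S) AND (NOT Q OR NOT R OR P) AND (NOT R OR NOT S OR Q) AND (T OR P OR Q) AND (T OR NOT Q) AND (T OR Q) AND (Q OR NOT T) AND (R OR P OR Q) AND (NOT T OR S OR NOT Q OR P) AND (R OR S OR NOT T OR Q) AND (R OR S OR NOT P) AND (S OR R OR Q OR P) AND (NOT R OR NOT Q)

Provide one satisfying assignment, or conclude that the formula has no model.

P ↦ false,  Q ↦ true,  R ↦ false,  S ↦ true,  T ↦ true

Suppose T = true.
The clause (Q) is unit, so Q = true.
The clause (NOT R) is unit, so R = false.
Suppose S = true.
The clause (NOT P) is unit, so P = false.
All clauses are satisfied.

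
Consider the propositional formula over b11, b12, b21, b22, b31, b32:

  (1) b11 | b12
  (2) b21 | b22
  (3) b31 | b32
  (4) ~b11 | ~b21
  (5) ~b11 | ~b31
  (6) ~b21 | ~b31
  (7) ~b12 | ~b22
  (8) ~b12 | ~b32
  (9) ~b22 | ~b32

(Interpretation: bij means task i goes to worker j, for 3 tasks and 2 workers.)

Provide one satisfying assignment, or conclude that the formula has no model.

Branch on b11: set b11 = 1.
(~b21) alone gives b21 = 0.
(b22) alone gives b22 = 1.
(~b31) alone gives b31 = 0.
(b32) alone gives b32 = 1.
But (~b32) is also a unit clause — contradiction.
Undo b11 and try b11 = 0.
(b12) alone gives b12 = 1.
(~b22) alone gives b22 = 0.
(b21) alone gives b21 = 1.
(~b31) alone gives b31 = 0.
(b32) alone gives b32 = 1.
But (~b32) is also a unit clause — contradiction.
Neither b11 = 1 nor b11 = 0 works.

UNSATISFIABLE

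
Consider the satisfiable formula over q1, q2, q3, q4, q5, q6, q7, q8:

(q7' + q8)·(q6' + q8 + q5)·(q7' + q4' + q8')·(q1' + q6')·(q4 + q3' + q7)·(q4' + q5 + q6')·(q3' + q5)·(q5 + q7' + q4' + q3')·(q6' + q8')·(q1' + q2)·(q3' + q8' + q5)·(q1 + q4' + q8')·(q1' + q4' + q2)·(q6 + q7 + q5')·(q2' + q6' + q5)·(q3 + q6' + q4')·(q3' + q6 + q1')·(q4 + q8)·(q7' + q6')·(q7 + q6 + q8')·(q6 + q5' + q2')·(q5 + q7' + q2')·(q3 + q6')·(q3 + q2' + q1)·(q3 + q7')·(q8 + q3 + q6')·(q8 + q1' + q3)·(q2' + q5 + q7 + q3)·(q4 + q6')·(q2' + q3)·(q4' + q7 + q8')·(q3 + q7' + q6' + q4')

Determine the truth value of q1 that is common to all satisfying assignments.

False

Suppose q1 = 1.
The clause (q6') is unit, so q6 = 0.
The clause (q2) is unit, so q2 = 1.
The clause (q3') is unit, so q3 = 0.
That conflicts with the unit clause (q3).
So every satisfying assignment has q1 = False.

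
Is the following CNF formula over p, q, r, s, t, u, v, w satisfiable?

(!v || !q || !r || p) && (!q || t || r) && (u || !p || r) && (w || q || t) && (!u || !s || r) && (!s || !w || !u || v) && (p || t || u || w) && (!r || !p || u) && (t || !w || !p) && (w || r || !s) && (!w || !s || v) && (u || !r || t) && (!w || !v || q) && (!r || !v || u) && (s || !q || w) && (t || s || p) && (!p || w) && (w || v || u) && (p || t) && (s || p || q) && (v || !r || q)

Yes, satisfiable

Case p = false:
From the singleton clause (t), t = true.
Case s = false:
From the singleton clause (q), q = true.
From the singleton clause (w), w = true.
Case v = false:
Every clause is now satisfied; r, u are unconstrained.
A satisfying assignment: p ↦ false, q ↦ true, r ↦ false, s ↦ false, t ↦ true, u ↦ false, v ↦ false, w ↦ true.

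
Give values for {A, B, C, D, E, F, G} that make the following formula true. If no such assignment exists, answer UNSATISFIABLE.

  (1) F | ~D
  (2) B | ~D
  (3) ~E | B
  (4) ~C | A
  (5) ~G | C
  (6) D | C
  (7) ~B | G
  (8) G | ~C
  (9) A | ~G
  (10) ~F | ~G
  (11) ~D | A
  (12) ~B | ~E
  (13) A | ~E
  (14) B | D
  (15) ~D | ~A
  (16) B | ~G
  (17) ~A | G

A=1, B=1, C=1, D=0, E=0, F=0, G=1

Try F = 0.
From the singleton clause (~D), D = 0.
From the singleton clause (C), C = 1.
From the singleton clause (A), A = 1.
From the singleton clause (G), G = 1.
From the singleton clause (B), B = 1.
From the singleton clause (~E), E = 0.
This assignment satisfies each clause.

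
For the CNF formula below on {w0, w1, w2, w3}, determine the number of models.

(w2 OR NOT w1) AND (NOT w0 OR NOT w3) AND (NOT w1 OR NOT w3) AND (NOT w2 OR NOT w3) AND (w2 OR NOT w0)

There are 2^4 = 16 truth assignments over (w0, w1, w2, w3).
Check each against the 5 clauses (columns in the order w0, w1, w2, w3):
  F F F F  ✓ satisfies all
  F F F T  ✓ satisfies all
  F F T F  ✓ satisfies all
  F F T T  ✗ fails (NOT w2 OR NOT w3)
  F T F F  ✗ fails (w2 OR NOT w1)
  F T F T  ✗ fails (w2 OR NOT w1)
  F T T F  ✓ satisfies all
  F T T T  ✗ fails (NOT w1 OR NOT w3)
  T F F F  ✗ fails (w2 OR NOT w0)
  T F F T  ✗ fails (NOT w0 OR NOT w3)
  T F T F  ✓ satisfies all
  T F T T  ✗ fails (NOT w0 OR NOT w3)
  T T F F  ✗ fails (w2 OR NOT w1)
  T T F T  ✗ fails (w2 OR NOT w1)
  T T T F  ✓ satisfies all
  T T T T  ✗ fails (NOT w0 OR NOT w3)
6 of the 16 rows are models.

6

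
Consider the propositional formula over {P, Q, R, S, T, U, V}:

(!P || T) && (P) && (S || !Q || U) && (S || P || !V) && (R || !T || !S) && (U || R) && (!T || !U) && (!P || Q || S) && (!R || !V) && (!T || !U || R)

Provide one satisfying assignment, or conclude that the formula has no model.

From the singleton clause (P), P = true.
From the singleton clause (T), T = true.
From the singleton clause (!U), U = false.
From the singleton clause (R), R = true.
From the singleton clause (!V), V = false.
Branch on S: set S = true.
All clauses hold; Q can take either value.

P: true; Q: true; R: true; S: true; T: true; U: false; V: false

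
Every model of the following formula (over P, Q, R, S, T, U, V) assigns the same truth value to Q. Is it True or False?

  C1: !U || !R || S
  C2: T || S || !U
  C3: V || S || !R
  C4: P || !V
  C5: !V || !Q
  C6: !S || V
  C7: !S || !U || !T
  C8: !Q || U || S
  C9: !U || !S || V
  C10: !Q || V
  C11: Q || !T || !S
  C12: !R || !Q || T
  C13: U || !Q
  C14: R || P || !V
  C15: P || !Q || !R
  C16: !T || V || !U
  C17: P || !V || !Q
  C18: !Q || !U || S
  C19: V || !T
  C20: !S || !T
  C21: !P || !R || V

Suppose Q = true.
(!V) alone gives V = false.
Now (V) is unsatisfied and unit — conflict.
So every satisfying assignment has Q = False.

False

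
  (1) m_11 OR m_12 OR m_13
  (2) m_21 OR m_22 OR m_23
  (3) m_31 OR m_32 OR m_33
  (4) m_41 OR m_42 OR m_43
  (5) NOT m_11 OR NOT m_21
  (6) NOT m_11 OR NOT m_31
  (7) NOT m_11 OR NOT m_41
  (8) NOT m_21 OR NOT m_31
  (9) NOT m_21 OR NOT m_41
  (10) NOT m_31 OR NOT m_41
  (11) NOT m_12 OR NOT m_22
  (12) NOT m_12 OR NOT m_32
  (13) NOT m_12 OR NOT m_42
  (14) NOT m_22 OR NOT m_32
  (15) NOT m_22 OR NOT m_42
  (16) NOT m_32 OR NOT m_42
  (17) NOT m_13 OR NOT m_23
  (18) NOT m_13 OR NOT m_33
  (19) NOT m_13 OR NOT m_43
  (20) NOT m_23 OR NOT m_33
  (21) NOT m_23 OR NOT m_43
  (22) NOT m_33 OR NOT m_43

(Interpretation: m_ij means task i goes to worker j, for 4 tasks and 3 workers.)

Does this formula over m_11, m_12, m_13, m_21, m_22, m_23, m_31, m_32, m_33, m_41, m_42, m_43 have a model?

No

Branch on m_11: set m_11 = false.
Branch on m_12: set m_12 = true.
(NOT m_22) alone gives m_22 = false.
(NOT m_32) alone gives m_32 = false.
(NOT m_42) alone gives m_42 = false.
Branch on m_21: set m_21 = true.
(NOT m_31) alone gives m_31 = false.
(m_33) alone gives m_33 = true.
(NOT m_41) alone gives m_41 = false.
(m_43) alone gives m_43 = true.
Now (NOT m_43) is unsatisfied and unit — conflict.
Undo m_21 and try m_21 = false.
(m_23) alone gives m_23 = true.
(NOT m_13) alone gives m_13 = false.
(NOT m_33) alone gives m_33 = false.
(m_31) alone gives m_31 = true.
(NOT m_41) alone gives m_41 = false.
(m_43) alone gives m_43 = true.
Now (NOT m_43) is unsatisfied and unit — conflict.
Both values of m_21 lead to a conflict.
Undo m_12 and try m_12 = false.
(m_13) alone gives m_13 = true.
(NOT m_23) alone gives m_23 = false.
(NOT m_33) alone gives m_33 = false.
(NOT m_43) alone gives m_43 = false.
Branch on m_21: set m_21 = true.
(NOT m_31) alone gives m_31 = false.
(m_32) alone gives m_32 = true.
(NOT m_41) alone gives m_41 = false.
(m_42) alone gives m_42 = true.
Now (NOT m_42) is unsatisfied and unit — conflict.
Undo m_21 and try m_21 = false.
(m_22) alone gives m_22 = true.
(NOT m_32) alone gives m_32 = false.
(m_31) alone gives m_31 = true.
(NOT m_41) alone gives m_41 = false.
(m_42) alone gives m_42 = true.
Now (NOT m_42) is unsatisfied and unit — conflict.
Both values of m_21 lead to a conflict.
Both values of m_12 lead to a conflict.
Undo m_11 and try m_11 = true.
(NOT m_21) alone gives m_21 = false.
(NOT m_31) alone gives m_31 = false.
(NOT m_41) alone gives m_41 = false.
Branch on m_22: set m_22 = true.
(NOT m_12) alone gives m_12 = false.
(NOT m_32) alone gives m_32 = false.
(m_33) alone gives m_33 = true.
(NOT m_42) alone gives m_42 = false.
(m_43) alone gives m_43 = true.
Now (NOT m_43) is unsatisfied and unit — conflict.
Undo m_22 and try m_22 = false.
(m_23) alone gives m_23 = true.
(NOT m_13) alone gives m_13 = false.
(NOT m_33) alone gives m_33 = false.
(m_32) alone gives m_32 = true.
(NOT m_12) alone gives m_12 = false.
(NOT m_42) alone gives m_42 = false.
(m_43) alone gives m_43 = true.
Now (NOT m_43) is unsatisfied and unit — conflict.
Both values of m_22 lead to a conflict.
Both values of m_11 lead to a conflict.
No assignment satisfies every clause.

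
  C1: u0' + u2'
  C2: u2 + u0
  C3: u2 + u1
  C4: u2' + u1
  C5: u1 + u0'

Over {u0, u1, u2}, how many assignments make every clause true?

There are 2^3 = 8 truth assignments over (u0, u1, u2).
Check each against the 5 clauses (columns in the order u0, u1, u2):
  F F F  ✗ fails (u2 + u0)
  F F T  ✗ fails (u2' + u1)
  F T F  ✗ fails (u2 + u0)
  F T T  ✓ satisfies all
  T F F  ✗ fails (u2 + u1)
  T F T  ✗ fails (u0' + u2')
  T T F  ✓ satisfies all
  T T T  ✗ fails (u0' + u2')
2 of the 8 rows are models.

2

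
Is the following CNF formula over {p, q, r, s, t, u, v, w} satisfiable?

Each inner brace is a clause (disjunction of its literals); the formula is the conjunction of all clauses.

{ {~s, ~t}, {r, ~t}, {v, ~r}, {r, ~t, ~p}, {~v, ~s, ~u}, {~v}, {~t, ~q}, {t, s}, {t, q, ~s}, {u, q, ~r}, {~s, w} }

Unit clause (~v) forces v = 0.
Unit clause (~r) forces r = 0.
Unit clause (~t) forces t = 0.
Unit clause (s) forces s = 1.
Unit clause (q) forces q = 1.
Unit clause (w) forces w = 1.
No clause remains; p, u are free.
A satisfying assignment: p ↦ 0, q ↦ 1, r ↦ 0, s ↦ 1, t ↦ 0, u ↦ 0, v ↦ 0, w ↦ 1.

Yes, satisfiable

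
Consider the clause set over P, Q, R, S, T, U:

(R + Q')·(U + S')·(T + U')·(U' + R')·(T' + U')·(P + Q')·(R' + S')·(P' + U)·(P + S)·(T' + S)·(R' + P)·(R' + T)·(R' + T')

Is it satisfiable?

Case R = 1:
(U') alone gives U = 0.
(S') alone gives S = 0.
(P') alone gives P = 0.
Now (P) is unsatisfied and unit — conflict.
Undo R and try R = 0.
(Q') alone gives Q = 0.
Case U = 1:
(T) alone gives T = 1.
Now (T') is unsatisfied and unit — conflict.
Undo U and try U = 0.
(S') alone gives S = 0.
(P') alone gives P = 0.
Now (P) is unsatisfied and unit — conflict.
Either choice for U ends in contradiction.
Either choice for R ends in contradiction.
No assignment satisfies every clause.

No, unsatisfiable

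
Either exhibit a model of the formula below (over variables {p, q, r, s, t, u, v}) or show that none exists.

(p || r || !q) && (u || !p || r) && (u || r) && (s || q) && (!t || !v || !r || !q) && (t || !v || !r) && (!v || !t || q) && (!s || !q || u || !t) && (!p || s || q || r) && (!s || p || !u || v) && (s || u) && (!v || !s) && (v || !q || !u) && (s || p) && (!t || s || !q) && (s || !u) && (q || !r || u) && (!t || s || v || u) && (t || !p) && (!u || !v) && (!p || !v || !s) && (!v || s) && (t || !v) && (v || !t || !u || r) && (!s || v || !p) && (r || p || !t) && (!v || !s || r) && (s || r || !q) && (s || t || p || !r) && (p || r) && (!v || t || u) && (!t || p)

Case u = false:
Unit clause (r) forces r = true.
Unit clause (s) forces s = true.
Unit clause (!v) forces v = false.
Unit clause (q) forces q = true.
Unit clause (!t) forces t = false.
Unit clause (!p) forces p = false.
This assignment satisfies each clause.

p: false; q: true; r: true; s: true; t: false; u: false; v: false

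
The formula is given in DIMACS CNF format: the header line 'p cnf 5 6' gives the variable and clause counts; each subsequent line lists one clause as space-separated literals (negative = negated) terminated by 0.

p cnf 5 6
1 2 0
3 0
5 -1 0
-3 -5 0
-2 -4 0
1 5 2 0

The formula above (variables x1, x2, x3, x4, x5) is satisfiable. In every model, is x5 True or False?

Suppose x5 = True.
Unit clause (x3) forces x3 = True.
That conflicts with the unit clause (¬x3).
So every satisfying assignment has x5 = False.

False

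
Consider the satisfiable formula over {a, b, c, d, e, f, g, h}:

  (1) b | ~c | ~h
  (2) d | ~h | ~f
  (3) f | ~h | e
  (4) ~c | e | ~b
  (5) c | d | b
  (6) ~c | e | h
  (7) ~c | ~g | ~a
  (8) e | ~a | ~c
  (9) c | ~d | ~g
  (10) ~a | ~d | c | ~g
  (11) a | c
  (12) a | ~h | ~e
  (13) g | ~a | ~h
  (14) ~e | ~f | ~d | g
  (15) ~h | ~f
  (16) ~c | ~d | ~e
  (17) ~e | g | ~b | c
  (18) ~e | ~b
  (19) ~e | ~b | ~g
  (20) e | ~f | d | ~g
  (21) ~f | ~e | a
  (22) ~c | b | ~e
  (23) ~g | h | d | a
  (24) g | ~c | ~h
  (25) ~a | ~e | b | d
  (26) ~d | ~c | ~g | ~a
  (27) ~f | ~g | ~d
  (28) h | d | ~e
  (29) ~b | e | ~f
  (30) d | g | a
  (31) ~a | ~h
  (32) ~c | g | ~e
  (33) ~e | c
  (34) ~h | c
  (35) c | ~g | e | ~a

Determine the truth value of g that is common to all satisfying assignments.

False

Suppose g = 1.
Branch on c: set c = 0.
From the singleton clause (~d), d = 0.
From the singleton clause (b), b = 1.
From the singleton clause (a), a = 1.
From the singleton clause (~e), e = 0.
Now (e) is unsatisfied and unit — conflict.
Undo c and try c = 1.
From the singleton clause (~a), a = 0.
Branch on b: set b = 1.
From the singleton clause (e), e = 1.
Now (~e) is unsatisfied and unit — conflict.
Undo b and try b = 0.
From the singleton clause (~h), h = 0.
From the singleton clause (e), e = 1.
Now (~e) is unsatisfied and unit — conflict.
Either choice for b ends in contradiction.
Either choice for c ends in contradiction.
So every satisfying assignment has g = False.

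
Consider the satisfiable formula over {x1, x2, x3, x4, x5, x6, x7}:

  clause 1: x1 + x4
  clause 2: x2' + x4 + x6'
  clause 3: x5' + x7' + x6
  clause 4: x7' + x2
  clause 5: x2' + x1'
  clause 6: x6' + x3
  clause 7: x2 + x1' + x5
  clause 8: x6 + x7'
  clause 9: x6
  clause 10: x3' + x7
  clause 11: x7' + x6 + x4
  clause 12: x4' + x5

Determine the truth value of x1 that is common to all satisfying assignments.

False

Suppose x1 = 1.
Unit clause (x2') forces x2 = 0.
Unit clause (x7') forces x7 = 0.
Unit clause (x5) forces x5 = 1.
Unit clause (x6) forces x6 = 1.
Unit clause (x3) forces x3 = 1.
Now (x3') is unsatisfied and unit — conflict.
So every satisfying assignment has x1 = False.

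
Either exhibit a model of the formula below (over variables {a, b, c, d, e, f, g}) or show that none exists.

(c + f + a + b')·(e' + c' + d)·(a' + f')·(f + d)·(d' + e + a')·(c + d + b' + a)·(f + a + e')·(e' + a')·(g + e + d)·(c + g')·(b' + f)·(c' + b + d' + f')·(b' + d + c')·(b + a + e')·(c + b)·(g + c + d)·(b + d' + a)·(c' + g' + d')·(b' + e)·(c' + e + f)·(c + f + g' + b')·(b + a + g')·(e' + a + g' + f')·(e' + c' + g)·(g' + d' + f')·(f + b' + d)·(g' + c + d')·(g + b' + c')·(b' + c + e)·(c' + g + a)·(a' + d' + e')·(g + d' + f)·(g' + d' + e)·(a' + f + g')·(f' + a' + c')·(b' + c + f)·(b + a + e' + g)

a=0, b=1, c=0, d=1, e=1, f=1, g=0

Try a = 0.
Try f = 1.
Try c = 0.
(g') alone gives g = 0.
(b) alone gives b = 1.
(d) alone gives d = 1.
(e) alone gives e = 1.
This assignment satisfies each clause.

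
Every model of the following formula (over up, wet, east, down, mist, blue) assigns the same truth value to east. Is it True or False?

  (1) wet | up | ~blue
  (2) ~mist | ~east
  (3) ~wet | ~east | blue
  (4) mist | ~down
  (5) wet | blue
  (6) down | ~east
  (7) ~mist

False

Suppose east = 1.
From the singleton clause (~mist), mist = 0.
From the singleton clause (~down), down = 0.
But (down) is also a unit clause — contradiction.
So every satisfying assignment has east = False.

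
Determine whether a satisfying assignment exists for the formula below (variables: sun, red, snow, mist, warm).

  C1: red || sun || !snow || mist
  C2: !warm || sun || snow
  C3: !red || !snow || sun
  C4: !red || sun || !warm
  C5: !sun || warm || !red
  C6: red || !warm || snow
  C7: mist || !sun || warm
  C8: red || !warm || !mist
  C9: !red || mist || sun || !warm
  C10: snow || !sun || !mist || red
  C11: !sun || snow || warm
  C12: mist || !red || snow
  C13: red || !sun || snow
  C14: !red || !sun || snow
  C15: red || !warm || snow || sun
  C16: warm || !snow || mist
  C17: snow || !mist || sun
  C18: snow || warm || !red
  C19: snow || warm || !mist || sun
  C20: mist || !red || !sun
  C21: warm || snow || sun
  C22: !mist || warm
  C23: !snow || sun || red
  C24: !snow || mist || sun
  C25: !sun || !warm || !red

Satisfiable

Case mist = false:
Case sun = true:
From the singleton clause (warm), warm = true.
From the singleton clause (!red), red = false.
From the singleton clause (snow), snow = true.
All clauses are satisfied.
A satisfying assignment: sun: true; red: false; snow: true; mist: false; warm: true.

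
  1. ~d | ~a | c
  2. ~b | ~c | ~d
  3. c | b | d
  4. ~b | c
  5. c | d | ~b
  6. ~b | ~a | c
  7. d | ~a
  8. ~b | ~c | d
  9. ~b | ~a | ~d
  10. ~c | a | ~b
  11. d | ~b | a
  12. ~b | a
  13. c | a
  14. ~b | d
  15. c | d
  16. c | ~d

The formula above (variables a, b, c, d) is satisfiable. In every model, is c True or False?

True

Suppose c = 0.
The clause (~b) is unit, so b = 0.
The clause (d) is unit, so d = 1.
Now (~d) is unsatisfied and unit — conflict.
So every satisfying assignment has c = True.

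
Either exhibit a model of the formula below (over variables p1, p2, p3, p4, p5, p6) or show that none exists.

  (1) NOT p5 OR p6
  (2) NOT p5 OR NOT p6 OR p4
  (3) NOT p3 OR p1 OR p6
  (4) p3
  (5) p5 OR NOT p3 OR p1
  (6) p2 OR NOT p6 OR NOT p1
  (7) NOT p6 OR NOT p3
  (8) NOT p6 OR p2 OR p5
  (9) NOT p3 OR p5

UNSATISFIABLE

The clause (p3) is unit, so p3 = true.
The clause (NOT p6) is unit, so p6 = false.
The clause (NOT p5) is unit, so p5 = false.
Now (p5) is unsatisfied and unit — conflict.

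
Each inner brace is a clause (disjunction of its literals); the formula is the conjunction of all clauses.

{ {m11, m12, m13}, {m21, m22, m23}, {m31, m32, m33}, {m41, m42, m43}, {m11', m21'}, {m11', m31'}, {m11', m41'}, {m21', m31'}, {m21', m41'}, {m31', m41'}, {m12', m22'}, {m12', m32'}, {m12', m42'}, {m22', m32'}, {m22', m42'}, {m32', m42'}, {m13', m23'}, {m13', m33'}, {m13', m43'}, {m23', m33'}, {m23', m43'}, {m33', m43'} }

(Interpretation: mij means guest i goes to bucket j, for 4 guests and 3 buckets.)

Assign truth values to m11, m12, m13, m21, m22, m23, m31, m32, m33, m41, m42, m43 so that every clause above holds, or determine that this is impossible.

Try m11 = 0.
Try m12 = 1.
The clause (m22') is unit, so m22 = 0.
The clause (m32') is unit, so m32 = 0.
The clause (m42') is unit, so m42 = 0.
Try m21 = 1.
The clause (m31') is unit, so m31 = 0.
The clause (m33) is unit, so m33 = 1.
The clause (m41') is unit, so m41 = 0.
The clause (m43) is unit, so m43 = 1.
Now (m43') is unsatisfied and unit — conflict.
So m21 must be the other value — set m21 = 0.
The clause (m23) is unit, so m23 = 1.
The clause (m13') is unit, so m13 = 0.
The clause (m33') is unit, so m33 = 0.
The clause (m31) is unit, so m31 = 1.
The clause (m41') is unit, so m41 = 0.
The clause (m43) is unit, so m43 = 1.
Now (m43') is unsatisfied and unit — conflict.
Neither m21 = 1 nor m21 = 0 works.
So m12 must be the other value — set m12 = 0.
The clause (m13) is unit, so m13 = 1.
The clause (m23') is unit, so m23 = 0.
The clause (m33') is unit, so m33 = 0.
The clause (m43') is unit, so m43 = 0.
Try m21 = 1.
The clause (m31') is unit, so m31 = 0.
The clause (m32) is unit, so m32 = 1.
The clause (m41') is unit, so m41 = 0.
The clause (m42) is unit, so m42 = 1.
Now (m42') is unsatisfied and unit — conflict.
So m21 must be the other value — set m21 = 0.
The clause (m22) is unit, so m22 = 1.
The clause (m32') is unit, so m32 = 0.
The clause (m31) is unit, so m31 = 1.
The clause (m41') is unit, so m41 = 0.
The clause (m42) is unit, so m42 = 1.
Now (m42') is unsatisfied and unit — conflict.
Neither m21 = 1 nor m21 = 0 works.
Neither m12 = 1 nor m12 = 0 works.
So m11 must be the other value — set m11 = 1.
The clause (m21') is unit, so m21 = 0.
The clause (m31') is unit, so m31 = 0.
The clause (m41') is unit, so m41 = 0.
Try m22 = 1.
The clause (m12') is unit, so m12 = 0.
The clause (m32') is unit, so m32 = 0.
The clause (m33) is unit, so m33 = 1.
The clause (m42') is unit, so m42 = 0.
The clause (m43) is unit, so m43 = 1.
Now (m43') is unsatisfied and unit — conflict.
So m22 must be the other value — set m22 = 0.
The clause (m23) is unit, so m23 = 1.
The clause (m13') is unit, so m13 = 0.
The clause (m33') is unit, so m33 = 0.
The clause (m32) is unit, so m32 = 1.
The clause (m12') is unit, so m12 = 0.
The clause (m42') is unit, so m42 = 0.
The clause (m43) is unit, so m43 = 1.
Now (m43') is unsatisfied and unit — conflict.
Neither m22 = 1 nor m22 = 0 works.
Neither m11 = 1 nor m11 = 0 works.

UNSATISFIABLE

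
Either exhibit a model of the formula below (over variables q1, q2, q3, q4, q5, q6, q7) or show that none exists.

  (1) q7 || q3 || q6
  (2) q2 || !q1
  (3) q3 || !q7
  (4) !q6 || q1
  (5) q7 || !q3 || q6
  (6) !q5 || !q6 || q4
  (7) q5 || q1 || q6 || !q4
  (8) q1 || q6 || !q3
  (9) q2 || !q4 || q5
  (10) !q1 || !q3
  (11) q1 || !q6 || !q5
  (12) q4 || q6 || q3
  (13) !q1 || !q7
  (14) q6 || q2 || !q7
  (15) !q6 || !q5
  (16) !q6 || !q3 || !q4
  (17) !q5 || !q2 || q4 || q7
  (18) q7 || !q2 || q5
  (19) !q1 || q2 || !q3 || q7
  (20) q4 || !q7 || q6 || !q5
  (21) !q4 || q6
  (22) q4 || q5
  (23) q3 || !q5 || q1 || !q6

UNSATISFIABLE

Branch on q2: set q2 = true.
Branch on q3: set q3 = true.
(!q1) alone gives q1 = false.
(!q6) alone gives q6 = false.
Now (q6) is unsatisfied and unit — conflict.
That branch fails; take q3 = false instead.
(!q7) alone gives q7 = false.
(q6) alone gives q6 = true.
(q1) alone gives q1 = true.
(!q5) alone gives q5 = false.
Now (q5) is unsatisfied and unit — conflict.
Neither q3 = true nor q3 = false works.
That branch fails; take q2 = false instead.
(!q1) alone gives q1 = false.
(!q6) alone gives q6 = false.
(!q3) alone gives q3 = false.
(q7) alone gives q7 = true.
Now (!q7) is unsatisfied and unit — conflict.
Neither q2 = true nor q2 = false works.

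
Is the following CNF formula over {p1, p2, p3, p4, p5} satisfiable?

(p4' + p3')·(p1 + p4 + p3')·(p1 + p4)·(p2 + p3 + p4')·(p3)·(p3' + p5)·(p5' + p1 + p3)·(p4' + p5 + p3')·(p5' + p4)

The clause (p3) is unit, so p3 = 1.
The clause (p4') is unit, so p4 = 0.
The clause (p1) is unit, so p1 = 1.
The clause (p5) is unit, so p5 = 1.
But (p5') is also a unit clause — contradiction.
No assignment satisfies every clause.

No, unsatisfiable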